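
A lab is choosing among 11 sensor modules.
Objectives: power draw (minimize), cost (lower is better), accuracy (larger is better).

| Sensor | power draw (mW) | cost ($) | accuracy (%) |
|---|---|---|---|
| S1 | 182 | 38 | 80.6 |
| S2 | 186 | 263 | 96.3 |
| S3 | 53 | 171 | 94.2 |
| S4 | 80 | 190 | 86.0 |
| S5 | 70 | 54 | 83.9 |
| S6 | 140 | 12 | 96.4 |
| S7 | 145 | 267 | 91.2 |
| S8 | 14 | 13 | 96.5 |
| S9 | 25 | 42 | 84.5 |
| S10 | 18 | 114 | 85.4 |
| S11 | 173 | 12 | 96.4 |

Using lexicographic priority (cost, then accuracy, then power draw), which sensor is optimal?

S6

First minimize cost: best is 12, kept {S6, S11}.
Then maximize accuracy: best is 96.4, kept {S6, S11}.
Then minimize power draw: best is 140, kept {S6}.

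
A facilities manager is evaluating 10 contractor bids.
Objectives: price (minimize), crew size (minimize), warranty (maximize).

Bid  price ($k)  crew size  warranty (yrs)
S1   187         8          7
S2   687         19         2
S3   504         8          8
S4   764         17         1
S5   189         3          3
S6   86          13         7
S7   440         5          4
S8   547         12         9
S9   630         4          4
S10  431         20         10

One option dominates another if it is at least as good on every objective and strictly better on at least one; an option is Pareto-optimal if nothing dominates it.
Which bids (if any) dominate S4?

S1: price 187≤764, crew size 8≤17, warranty 7≥1 — dominates S4.
S3: price 504≤764, crew size 8≤17, warranty 8≥1 — dominates S4.
S5: price 189≤764, crew size 3≤17, warranty 3≥1 — dominates S4.
S6: price 86≤764, crew size 13≤17, warranty 7≥1 — dominates S4.
S7: price 440≤764, crew size 5≤17, warranty 4≥1 — dominates S4.
S8: price 547≤764, crew size 12≤17, warranty 9≥1 — dominates S4.
S9: price 630≤764, crew size 4≤17, warranty 4≥1 — dominates S4.
Others (S2, S10) are each worse than S4 on at least one objective.

S1, S3, S5, S6, S7, S8, S9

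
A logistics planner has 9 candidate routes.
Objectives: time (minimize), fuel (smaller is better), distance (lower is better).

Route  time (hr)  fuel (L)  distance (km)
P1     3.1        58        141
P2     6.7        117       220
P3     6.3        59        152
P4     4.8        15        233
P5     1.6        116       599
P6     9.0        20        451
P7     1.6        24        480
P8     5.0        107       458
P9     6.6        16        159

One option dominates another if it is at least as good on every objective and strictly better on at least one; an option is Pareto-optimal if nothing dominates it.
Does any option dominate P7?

No

P1: worse on time (3.1 vs 1.6).
P2: worse on time (6.7 vs 1.6).
P3: worse on time (6.3 vs 1.6).
P4: worse on time (4.8 vs 1.6).
P5: worse on fuel (116 vs 24).
P6: worse on time (9.0 vs 1.6).
P8: worse on time (5.0 vs 1.6).
P9: worse on time (6.6 vs 1.6).
No option is at least as good as P7 on every objective and strictly better on one.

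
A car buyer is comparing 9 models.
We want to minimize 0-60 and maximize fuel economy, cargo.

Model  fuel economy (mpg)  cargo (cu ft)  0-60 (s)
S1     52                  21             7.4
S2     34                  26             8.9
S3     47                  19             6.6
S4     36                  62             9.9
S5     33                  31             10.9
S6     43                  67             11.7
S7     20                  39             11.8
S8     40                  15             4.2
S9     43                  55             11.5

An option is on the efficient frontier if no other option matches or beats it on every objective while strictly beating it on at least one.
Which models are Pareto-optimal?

S1: not dominated (best fuel economy).
S2: not dominated.
S3: not dominated.
S4: not dominated.
S5: dominated by S4 (fuel economy 36≥33, cargo 62≥31, 0-60 9.9≤10.9).
S6: not dominated (best cargo).
S7: dominated by S4 (fuel economy 36≥20, cargo 62≥39, 0-60 9.9≤11.8).
S8: not dominated (best 0-60).
S9: not dominated.

S1, S2, S3, S4, S6, S8, S9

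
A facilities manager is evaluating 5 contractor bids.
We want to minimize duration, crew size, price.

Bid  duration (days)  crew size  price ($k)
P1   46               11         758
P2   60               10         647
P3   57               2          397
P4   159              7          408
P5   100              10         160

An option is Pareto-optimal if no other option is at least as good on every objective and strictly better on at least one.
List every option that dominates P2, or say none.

P3

P3: duration 57≤60, crew size 2≤10, price 397≤647 — dominates P2.
Others (P1, P4, P5) are each worse than P2 on at least one objective.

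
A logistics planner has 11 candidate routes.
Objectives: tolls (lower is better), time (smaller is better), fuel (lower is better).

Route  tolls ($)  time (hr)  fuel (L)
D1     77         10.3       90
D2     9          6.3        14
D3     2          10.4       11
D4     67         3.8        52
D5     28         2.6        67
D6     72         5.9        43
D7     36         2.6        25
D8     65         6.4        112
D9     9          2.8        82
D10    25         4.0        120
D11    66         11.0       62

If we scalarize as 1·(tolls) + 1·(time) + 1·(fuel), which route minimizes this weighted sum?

D3

D1: 1·77 + 1·10.3 + 1·90 = 177.3
D2: 1·9 + 1·6.3 + 1·14 = 29.3
D3: 1·2 + 1·10.4 + 1·11 = 23.4
D4: 1·67 + 1·3.8 + 1·52 = 122.8
D5: 1·28 + 1·2.6 + 1·67 = 97.6
D6: 1·72 + 1·5.9 + 1·43 = 120.9
D7: 1·36 + 1·2.6 + 1·25 = 63.6
D8: 1·65 + 1·6.4 + 1·112 = 183.4
D9: 1·9 + 1·2.8 + 1·82 = 93.8
D10: 1·25 + 1·4.0 + 1·120 = 149.0
D11: 1·66 + 1·11.0 + 1·62 = 139.0
Lowest: D3 at 23.4.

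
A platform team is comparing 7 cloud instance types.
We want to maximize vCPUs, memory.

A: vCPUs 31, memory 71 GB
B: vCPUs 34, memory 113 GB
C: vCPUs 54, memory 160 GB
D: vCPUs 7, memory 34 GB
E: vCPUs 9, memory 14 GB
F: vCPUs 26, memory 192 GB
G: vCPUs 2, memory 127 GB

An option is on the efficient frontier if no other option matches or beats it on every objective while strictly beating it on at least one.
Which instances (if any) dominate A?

B, C

B: vCPUs 34≥31, memory 113≥71 — dominates A.
C: vCPUs 54≥31, memory 160≥71 — dominates A.
Others (D, E, F, G) are each worse than A on at least one objective.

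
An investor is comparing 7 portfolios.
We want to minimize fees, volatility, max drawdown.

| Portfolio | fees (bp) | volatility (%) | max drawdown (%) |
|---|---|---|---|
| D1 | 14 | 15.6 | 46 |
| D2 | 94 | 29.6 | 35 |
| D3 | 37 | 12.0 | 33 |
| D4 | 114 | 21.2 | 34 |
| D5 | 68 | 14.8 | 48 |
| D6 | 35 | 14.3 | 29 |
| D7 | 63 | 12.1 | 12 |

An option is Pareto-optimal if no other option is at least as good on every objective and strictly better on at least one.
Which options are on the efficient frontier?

D1: not dominated (best fees).
D2: dominated by D3 (fees 37≤94, volatility 12.0≤29.6, max drawdown 33≤35).
D3: not dominated (best volatility).
D4: dominated by D3 (fees 37≤114, volatility 12.0≤21.2, max drawdown 33≤34).
D5: dominated by D3 (fees 37≤68, volatility 12.0≤14.8, max drawdown 33≤48).
D6: not dominated.
D7: not dominated (best max drawdown).

D1, D3, D6, D7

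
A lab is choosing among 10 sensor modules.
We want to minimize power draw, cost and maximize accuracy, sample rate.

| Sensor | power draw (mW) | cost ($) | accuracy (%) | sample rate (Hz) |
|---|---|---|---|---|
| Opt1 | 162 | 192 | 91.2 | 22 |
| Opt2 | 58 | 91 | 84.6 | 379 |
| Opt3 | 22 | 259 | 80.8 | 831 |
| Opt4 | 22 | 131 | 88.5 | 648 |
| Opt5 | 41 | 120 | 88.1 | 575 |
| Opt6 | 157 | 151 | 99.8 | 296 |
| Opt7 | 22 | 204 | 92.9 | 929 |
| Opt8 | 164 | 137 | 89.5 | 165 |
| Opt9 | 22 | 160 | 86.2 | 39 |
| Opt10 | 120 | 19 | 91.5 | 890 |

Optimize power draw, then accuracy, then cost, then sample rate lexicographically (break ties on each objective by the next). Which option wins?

First minimize power draw: best is 22, kept {Opt3, Opt4, Opt7, Opt9}.
Then maximize accuracy: best is 92.9, kept {Opt7}.

Opt7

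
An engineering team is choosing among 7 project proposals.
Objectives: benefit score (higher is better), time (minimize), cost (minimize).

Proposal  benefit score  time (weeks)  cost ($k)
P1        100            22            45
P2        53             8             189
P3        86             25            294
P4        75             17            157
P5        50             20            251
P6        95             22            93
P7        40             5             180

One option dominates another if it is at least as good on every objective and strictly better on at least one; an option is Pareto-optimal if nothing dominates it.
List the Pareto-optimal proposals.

P1, P2, P4, P7

P1: not dominated (best benefit score).
P2: not dominated.
P3: dominated by P1 (benefit score 100≥86, time 22≤25, cost 45≤294).
P4: not dominated.
P5: dominated by P2 (benefit score 53≥50, time 8≤20, cost 189≤251).
P6: dominated by P1 (benefit score 100≥95, time 22≤22, cost 45≤93).
P7: not dominated (best time).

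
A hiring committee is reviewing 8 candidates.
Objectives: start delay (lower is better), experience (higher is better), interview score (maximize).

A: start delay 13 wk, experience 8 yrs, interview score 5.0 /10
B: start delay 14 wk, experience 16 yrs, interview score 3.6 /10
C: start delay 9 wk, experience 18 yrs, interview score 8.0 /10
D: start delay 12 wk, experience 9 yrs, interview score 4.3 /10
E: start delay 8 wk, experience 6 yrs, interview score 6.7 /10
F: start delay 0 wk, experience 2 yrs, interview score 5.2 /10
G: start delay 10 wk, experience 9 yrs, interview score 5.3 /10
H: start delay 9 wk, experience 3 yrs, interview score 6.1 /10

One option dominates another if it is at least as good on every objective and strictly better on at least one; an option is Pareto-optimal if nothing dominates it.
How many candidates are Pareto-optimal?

A: dominated by C (start delay 9≤13, experience 18≥8, interview score 8.0≥5.0).
B: dominated by C (start delay 9≤14, experience 18≥16, interview score 8.0≥3.6).
C: not dominated (best experience).
D: dominated by C (start delay 9≤12, experience 18≥9, interview score 8.0≥4.3).
E: not dominated.
F: not dominated (best start delay).
G: dominated by C (start delay 9≤10, experience 18≥9, interview score 8.0≥5.3).
H: dominated by C (start delay 9≤9, experience 18≥3, interview score 8.0≥6.1).
Pareto-optimal: C, E, F → 3.

3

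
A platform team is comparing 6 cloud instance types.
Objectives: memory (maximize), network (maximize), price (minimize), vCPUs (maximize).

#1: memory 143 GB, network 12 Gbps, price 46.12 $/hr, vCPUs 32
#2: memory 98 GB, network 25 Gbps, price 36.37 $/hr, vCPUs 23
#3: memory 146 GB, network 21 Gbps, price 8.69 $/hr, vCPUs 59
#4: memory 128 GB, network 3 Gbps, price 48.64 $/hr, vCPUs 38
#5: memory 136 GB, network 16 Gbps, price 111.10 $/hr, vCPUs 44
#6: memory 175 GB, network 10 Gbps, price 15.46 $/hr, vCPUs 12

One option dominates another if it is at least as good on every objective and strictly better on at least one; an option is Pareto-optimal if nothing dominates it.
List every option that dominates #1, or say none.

#3: memory 146≥143, network 21≥12, price 8.69≤46.12, vCPUs 59≥32 — dominates #1.
Others (#2, #4, #5, #6) are each worse than #1 on at least one objective.

#3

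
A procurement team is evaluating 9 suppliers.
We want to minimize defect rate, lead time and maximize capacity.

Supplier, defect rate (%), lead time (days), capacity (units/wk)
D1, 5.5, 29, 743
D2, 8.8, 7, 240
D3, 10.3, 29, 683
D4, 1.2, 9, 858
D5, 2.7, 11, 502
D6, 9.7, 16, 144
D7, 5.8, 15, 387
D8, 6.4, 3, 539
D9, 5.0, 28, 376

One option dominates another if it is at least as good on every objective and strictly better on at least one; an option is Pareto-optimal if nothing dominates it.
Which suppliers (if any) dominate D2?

D8

D8: defect rate 6.4≤8.8, lead time 3≤7, capacity 539≥240 — dominates D2.
Others (D1, D3, D4, D5, D6, D7, D9) are each worse than D2 on at least one objective.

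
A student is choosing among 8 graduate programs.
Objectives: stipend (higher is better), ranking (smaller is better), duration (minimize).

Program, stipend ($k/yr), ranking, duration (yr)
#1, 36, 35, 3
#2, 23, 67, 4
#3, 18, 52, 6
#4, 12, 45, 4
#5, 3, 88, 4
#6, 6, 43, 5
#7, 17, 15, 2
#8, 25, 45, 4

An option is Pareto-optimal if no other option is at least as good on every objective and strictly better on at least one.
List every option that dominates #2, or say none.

#1, #8

#1: stipend 36≥23, ranking 35≤67, duration 3≤4 — dominates #2.
#8: stipend 25≥23, ranking 45≤67, duration 4≤4 — dominates #2.
Others (#3, #4, #5, #6, #7) are each worse than #2 on at least one objective.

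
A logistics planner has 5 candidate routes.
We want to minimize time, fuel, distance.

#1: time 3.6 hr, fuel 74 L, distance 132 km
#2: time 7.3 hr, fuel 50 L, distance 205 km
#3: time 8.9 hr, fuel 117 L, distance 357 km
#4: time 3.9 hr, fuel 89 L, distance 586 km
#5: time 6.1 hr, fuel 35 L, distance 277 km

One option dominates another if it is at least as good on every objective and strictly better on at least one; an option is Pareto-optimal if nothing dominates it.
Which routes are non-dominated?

#1, #2, #5

#1: not dominated (best time).
#2: not dominated.
#3: dominated by #1 (time 3.6≤8.9, fuel 74≤117, distance 132≤357).
#4: dominated by #1 (time 3.6≤3.9, fuel 74≤89, distance 132≤586).
#5: not dominated (best fuel).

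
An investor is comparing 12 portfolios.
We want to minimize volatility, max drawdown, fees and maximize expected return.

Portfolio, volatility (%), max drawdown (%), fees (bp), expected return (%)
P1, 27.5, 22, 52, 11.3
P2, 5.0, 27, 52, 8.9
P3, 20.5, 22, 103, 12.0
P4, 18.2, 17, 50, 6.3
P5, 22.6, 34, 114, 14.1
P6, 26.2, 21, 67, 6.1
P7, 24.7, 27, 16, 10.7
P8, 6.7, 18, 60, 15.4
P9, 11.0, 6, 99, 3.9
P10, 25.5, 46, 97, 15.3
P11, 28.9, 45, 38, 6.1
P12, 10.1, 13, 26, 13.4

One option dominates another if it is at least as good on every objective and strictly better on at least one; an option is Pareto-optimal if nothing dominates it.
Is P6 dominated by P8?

Yes

P8 vs P6: volatility 6.7≤26.2, max drawdown 18≤21, fees 60≤67, expected return 15.4≥6.1 — P8 is at least as good on every objective with at least one strict improvement.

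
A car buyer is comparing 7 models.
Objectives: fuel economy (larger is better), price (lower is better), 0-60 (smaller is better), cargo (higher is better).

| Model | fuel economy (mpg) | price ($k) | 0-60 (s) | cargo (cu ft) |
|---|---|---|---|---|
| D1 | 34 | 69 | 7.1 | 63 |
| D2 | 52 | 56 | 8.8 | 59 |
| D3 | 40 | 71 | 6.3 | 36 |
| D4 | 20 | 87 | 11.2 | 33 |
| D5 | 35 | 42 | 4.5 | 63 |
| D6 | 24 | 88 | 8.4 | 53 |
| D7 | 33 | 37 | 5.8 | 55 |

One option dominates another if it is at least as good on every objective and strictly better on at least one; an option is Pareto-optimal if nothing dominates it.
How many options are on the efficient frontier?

D1: dominated by D5 (fuel economy 35≥34, price 42≤69, 0-60 4.5≤7.1, cargo 63≥63).
D2: not dominated (best fuel economy).
D3: not dominated.
D4: dominated by D1 (fuel economy 34≥20, price 69≤87, 0-60 7.1≤11.2, cargo 63≥33).
D5: not dominated (best 0-60).
D6: dominated by D1 (fuel economy 34≥24, price 69≤88, 0-60 7.1≤8.4, cargo 63≥53).
D7: not dominated (best price).
Pareto-optimal: D2, D3, D5, D7 → 4.

4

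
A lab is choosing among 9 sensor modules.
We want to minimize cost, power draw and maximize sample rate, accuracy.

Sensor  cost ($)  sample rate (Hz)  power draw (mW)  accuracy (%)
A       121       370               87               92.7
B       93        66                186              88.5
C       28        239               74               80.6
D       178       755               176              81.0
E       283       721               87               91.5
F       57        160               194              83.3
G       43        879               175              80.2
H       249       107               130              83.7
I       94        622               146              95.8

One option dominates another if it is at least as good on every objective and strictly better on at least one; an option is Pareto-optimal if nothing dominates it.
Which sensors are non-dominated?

A: not dominated.
B: not dominated.
C: not dominated (best cost).
D: not dominated.
E: not dominated.
F: not dominated.
G: not dominated (best sample rate).
H: dominated by A (cost 121≤249, sample rate 370≥107, power draw 87≤130, accuracy 92.7≥83.7).
I: not dominated (best accuracy).

A, B, C, D, E, F, G, I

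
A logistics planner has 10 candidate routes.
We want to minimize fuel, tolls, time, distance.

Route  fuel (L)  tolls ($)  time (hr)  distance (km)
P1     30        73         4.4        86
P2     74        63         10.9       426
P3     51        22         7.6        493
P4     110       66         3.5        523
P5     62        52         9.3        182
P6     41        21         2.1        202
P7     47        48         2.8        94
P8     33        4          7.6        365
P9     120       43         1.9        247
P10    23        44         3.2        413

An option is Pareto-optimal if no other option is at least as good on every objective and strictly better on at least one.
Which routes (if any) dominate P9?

none

P1: worse on tolls (73 vs 43).
P2: worse on tolls (63 vs 43).
P3: worse on time (7.6 vs 1.9).
P4: worse on tolls (66 vs 43).
P5: worse on tolls (52 vs 43).
P6: worse on time (2.1 vs 1.9).
P7: worse on tolls (48 vs 43).
P8: worse on time (7.6 vs 1.9).
P10: worse on tolls (44 vs 43).
No option dominates P9.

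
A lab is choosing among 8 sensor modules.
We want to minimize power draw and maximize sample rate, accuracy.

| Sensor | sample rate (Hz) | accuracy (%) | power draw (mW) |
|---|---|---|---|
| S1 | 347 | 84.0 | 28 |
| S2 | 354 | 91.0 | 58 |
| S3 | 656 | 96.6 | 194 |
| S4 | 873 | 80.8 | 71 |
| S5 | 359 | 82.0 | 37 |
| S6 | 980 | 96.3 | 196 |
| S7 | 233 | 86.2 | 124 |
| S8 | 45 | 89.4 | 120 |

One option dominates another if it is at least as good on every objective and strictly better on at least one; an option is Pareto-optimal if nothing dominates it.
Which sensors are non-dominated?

S1: not dominated (best power draw).
S2: not dominated.
S3: not dominated (best accuracy).
S4: not dominated.
S5: not dominated.
S6: not dominated (best sample rate).
S7: dominated by S2 (sample rate 354≥233, accuracy 91.0≥86.2, power draw 58≤124).
S8: dominated by S2 (sample rate 354≥45, accuracy 91.0≥89.4, power draw 58≤120).

S1, S2, S3, S4, S5, S6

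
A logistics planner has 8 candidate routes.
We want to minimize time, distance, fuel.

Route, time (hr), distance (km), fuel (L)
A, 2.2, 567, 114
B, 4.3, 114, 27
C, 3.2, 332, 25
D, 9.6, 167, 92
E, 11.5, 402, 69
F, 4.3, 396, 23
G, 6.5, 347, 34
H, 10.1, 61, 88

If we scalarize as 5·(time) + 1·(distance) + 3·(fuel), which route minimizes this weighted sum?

A: 5·2.2 + 1·567 + 3·114 = 920.0
B: 5·4.3 + 1·114 + 3·27 = 216.5
C: 5·3.2 + 1·332 + 3·25 = 423.0
D: 5·9.6 + 1·167 + 3·92 = 491.0
E: 5·11.5 + 1·402 + 3·69 = 666.5
F: 5·4.3 + 1·396 + 3·23 = 486.5
G: 5·6.5 + 1·347 + 3·34 = 481.5
H: 5·10.1 + 1·61 + 3·88 = 375.5
Lowest: B at 216.5.

B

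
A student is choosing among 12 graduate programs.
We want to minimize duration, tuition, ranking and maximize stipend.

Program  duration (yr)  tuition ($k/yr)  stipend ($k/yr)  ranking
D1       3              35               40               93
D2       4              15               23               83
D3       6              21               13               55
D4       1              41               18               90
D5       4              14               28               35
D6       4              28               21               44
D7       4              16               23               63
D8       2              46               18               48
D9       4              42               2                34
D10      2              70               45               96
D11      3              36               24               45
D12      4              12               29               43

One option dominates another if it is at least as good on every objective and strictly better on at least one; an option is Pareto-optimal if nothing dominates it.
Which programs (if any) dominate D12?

none

D1: worse on tuition (35 vs 12).
D2: worse on tuition (15 vs 12).
D3: worse on duration (6 vs 4).
D4: worse on tuition (41 vs 12).
D5: worse on tuition (14 vs 12).
D6: worse on tuition (28 vs 12).
D7: worse on tuition (16 vs 12).
D8: worse on tuition (46 vs 12).
D9: worse on tuition (42 vs 12).
D10: worse on tuition (70 vs 12).
D11: worse on tuition (36 vs 12).
No option dominates D12.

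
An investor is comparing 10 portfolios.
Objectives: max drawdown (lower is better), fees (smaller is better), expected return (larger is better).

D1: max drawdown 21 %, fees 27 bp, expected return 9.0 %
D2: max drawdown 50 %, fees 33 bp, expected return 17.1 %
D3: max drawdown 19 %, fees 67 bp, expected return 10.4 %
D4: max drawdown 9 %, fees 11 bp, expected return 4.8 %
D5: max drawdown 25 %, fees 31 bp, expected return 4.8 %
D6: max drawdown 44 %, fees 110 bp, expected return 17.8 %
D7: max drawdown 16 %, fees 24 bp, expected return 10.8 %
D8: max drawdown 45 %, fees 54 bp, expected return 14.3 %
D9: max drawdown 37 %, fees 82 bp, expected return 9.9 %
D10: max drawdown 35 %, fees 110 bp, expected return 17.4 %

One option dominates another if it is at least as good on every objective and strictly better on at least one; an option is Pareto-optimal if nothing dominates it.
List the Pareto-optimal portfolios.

D1: dominated by D7 (max drawdown 16≤21, fees 24≤27, expected return 10.8≥9.0).
D2: not dominated.
D3: dominated by D7 (max drawdown 16≤19, fees 24≤67, expected return 10.8≥10.4).
D4: not dominated (best max drawdown).
D5: dominated by D1 (max drawdown 21≤25, fees 27≤31, expected return 9.0≥4.8).
D6: not dominated (best expected return).
D7: not dominated.
D8: not dominated.
D9: dominated by D3 (max drawdown 19≤37, fees 67≤82, expected return 10.4≥9.9).
D10: not dominated.

D2, D4, D6, D7, D8, D10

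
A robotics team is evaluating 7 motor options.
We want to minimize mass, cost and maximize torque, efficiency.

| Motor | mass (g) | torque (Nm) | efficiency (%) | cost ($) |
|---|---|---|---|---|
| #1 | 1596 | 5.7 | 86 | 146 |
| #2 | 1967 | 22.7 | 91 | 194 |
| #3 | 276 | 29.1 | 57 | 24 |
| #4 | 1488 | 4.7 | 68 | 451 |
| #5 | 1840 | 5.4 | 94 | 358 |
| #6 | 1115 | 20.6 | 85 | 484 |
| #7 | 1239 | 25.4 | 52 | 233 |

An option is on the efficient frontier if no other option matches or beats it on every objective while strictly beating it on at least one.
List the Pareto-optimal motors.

#1: not dominated.
#2: not dominated.
#3: not dominated (best mass).
#4: not dominated.
#5: not dominated (best efficiency).
#6: not dominated.
#7: dominated by #3 (mass 276≤1239, torque 29.1≥25.4, efficiency 57≥52, cost 24≤233).

#1, #2, #3, #4, #5, #6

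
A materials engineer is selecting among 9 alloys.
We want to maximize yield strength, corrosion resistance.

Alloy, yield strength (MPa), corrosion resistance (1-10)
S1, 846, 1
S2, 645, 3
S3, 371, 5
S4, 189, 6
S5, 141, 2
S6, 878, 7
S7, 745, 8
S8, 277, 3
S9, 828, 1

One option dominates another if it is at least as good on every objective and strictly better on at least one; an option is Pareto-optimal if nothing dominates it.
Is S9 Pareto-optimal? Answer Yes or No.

No

S1 vs S9: yield strength 846≥828, corrosion resistance 1≥1 — S1 is at least as good on every objective and strictly better on at least one, so S1 dominates S9.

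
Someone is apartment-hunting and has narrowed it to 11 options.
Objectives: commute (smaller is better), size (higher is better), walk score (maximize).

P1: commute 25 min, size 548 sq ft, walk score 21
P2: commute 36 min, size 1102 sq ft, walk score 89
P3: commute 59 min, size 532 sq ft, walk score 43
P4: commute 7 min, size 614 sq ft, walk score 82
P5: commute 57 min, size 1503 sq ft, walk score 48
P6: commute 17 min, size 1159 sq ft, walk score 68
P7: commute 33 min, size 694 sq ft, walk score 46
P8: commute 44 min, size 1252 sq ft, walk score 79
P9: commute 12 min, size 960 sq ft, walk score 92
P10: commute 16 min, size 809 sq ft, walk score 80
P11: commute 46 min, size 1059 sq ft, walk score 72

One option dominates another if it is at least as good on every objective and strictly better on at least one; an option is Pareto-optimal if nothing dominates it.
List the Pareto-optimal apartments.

P1: dominated by P4 (commute 7≤25, size 614≥548, walk score 82≥21).
P2: not dominated.
P3: dominated by P2 (commute 36≤59, size 1102≥532, walk score 89≥43).
P4: not dominated (best commute).
P5: not dominated (best size).
P6: not dominated.
P7: dominated by P6 (commute 17≤33, size 1159≥694, walk score 68≥46).
P8: not dominated.
P9: not dominated (best walk score).
P10: dominated by P9 (commute 12≤16, size 960≥809, walk score 92≥80).
P11: dominated by P2 (commute 36≤46, size 1102≥1059, walk score 89≥72).

P2, P4, P5, P6, P8, P9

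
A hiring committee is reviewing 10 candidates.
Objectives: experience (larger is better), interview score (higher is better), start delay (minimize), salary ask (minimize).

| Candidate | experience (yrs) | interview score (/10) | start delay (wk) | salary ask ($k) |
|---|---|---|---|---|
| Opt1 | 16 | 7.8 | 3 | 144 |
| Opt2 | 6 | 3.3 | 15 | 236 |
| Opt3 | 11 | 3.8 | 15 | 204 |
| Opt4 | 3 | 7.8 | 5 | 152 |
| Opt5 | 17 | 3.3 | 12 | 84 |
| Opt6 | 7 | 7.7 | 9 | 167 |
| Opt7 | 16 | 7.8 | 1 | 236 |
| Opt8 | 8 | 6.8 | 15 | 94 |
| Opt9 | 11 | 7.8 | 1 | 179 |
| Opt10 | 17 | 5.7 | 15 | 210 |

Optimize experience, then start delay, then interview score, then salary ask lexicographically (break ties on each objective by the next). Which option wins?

Opt5

First maximize experience: best is 17, kept {Opt5, Opt10}.
Then minimize start delay: best is 12, kept {Opt5}.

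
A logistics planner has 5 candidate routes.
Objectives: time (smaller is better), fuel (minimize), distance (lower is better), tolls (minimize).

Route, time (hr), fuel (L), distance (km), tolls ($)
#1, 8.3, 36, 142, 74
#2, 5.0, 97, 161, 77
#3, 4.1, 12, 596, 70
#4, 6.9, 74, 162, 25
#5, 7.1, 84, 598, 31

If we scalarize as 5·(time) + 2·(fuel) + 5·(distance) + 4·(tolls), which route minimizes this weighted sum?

#1: 5·8.3 + 2·36 + 5·142 + 4·74 = 1119.5
#2: 5·5.0 + 2·97 + 5·161 + 4·77 = 1332.0
#3: 5·4.1 + 2·12 + 5·596 + 4·70 = 3304.5
#4: 5·6.9 + 2·74 + 5·162 + 4·25 = 1092.5
#5: 5·7.1 + 2·84 + 5·598 + 4·31 = 3317.5
Lowest: #4 at 1092.5.

#4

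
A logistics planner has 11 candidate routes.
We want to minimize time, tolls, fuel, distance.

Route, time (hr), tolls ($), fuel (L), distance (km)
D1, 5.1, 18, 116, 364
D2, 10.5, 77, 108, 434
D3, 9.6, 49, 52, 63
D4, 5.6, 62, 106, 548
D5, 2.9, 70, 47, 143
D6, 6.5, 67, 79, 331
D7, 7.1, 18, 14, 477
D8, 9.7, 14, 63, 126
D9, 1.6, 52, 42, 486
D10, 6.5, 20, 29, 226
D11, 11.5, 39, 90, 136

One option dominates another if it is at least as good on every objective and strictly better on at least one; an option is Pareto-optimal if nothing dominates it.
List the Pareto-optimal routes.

D1: not dominated.
D2: dominated by D3 (time 9.6≤10.5, tolls 49≤77, fuel 52≤108, distance 63≤434).
D3: not dominated (best distance).
D4: dominated by D9 (time 1.6≤5.6, tolls 52≤62, fuel 42≤106, distance 486≤548).
D5: not dominated.
D6: dominated by D10 (time 6.5≤6.5, tolls 20≤67, fuel 29≤79, distance 226≤331).
D7: not dominated (best fuel).
D8: not dominated (best tolls).
D9: not dominated (best time).
D10: not dominated.
D11: dominated by D8 (time 9.7≤11.5, tolls 14≤39, fuel 63≤90, distance 126≤136).

D1, D3, D5, D7, D8, D9, D10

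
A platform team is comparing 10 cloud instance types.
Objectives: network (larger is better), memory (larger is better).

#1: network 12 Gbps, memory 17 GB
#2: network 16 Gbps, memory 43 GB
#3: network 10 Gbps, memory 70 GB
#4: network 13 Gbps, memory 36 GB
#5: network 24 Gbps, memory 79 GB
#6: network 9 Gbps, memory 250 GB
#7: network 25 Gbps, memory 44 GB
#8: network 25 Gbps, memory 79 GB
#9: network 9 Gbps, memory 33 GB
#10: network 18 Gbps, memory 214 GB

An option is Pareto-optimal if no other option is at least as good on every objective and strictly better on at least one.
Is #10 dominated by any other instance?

No

#1: worse on network (12 vs 18).
#2: worse on network (16 vs 18).
#3: worse on network (10 vs 18).
#4: worse on network (13 vs 18).
#5: worse on memory (79 vs 214).
#6: worse on network (9 vs 18).
#7: worse on memory (44 vs 214).
#8: worse on memory (79 vs 214).
#9: worse on network (9 vs 18).
No option is at least as good as #10 on every objective and strictly better on one.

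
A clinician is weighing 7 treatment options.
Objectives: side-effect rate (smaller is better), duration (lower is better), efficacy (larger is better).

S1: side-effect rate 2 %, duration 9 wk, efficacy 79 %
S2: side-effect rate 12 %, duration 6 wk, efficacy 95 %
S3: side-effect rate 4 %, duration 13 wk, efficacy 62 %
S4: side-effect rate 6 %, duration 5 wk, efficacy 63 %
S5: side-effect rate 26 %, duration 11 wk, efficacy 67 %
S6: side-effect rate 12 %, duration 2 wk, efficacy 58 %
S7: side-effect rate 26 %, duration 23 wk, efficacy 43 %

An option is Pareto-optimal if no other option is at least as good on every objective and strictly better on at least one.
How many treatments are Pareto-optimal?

4

S1: not dominated (best side-effect rate).
S2: not dominated (best efficacy).
S3: dominated by S1 (side-effect rate 2≤4, duration 9≤13, efficacy 79≥62).
S4: not dominated.
S5: dominated by S1 (side-effect rate 2≤26, duration 9≤11, efficacy 79≥67).
S6: not dominated (best duration).
S7: dominated by S1 (side-effect rate 2≤26, duration 9≤23, efficacy 79≥43).
Pareto-optimal: S1, S2, S4, S6 → 4.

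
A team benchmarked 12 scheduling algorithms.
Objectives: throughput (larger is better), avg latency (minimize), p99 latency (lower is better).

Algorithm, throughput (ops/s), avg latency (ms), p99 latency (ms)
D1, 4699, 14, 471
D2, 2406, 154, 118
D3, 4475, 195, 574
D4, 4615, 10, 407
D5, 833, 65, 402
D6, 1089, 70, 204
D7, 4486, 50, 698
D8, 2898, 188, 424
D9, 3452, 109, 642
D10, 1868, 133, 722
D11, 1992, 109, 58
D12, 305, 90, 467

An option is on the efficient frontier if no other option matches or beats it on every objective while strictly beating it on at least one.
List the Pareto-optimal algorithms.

D1: not dominated (best throughput).
D2: not dominated.
D3: dominated by D1 (throughput 4699≥4475, avg latency 14≤195, p99 latency 471≤574).
D4: not dominated (best avg latency).
D5: not dominated.
D6: not dominated.
D7: dominated by D1 (throughput 4699≥4486, avg latency 14≤50, p99 latency 471≤698).
D8: dominated by D4 (throughput 4615≥2898, avg latency 10≤188, p99 latency 407≤424).
D9: dominated by D1 (throughput 4699≥3452, avg latency 14≤109, p99 latency 471≤642).
D10: dominated by D1 (throughput 4699≥1868, avg latency 14≤133, p99 latency 471≤722).
D11: not dominated (best p99 latency).
D12: dominated by D4 (throughput 4615≥305, avg latency 10≤90, p99 latency 407≤467).

D1, D2, D4, D5, D6, D11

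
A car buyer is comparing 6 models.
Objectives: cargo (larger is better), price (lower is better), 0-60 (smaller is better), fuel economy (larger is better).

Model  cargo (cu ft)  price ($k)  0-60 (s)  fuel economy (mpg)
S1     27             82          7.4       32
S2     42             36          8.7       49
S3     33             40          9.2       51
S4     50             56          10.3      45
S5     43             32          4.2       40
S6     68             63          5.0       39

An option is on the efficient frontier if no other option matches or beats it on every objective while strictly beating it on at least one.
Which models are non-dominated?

S2, S3, S4, S5, S6

S1: dominated by S5 (cargo 43≥27, price 32≤82, 0-60 4.2≤7.4, fuel economy 40≥32).
S2: not dominated.
S3: not dominated (best fuel economy).
S4: not dominated.
S5: not dominated (best price).
S6: not dominated (best cargo).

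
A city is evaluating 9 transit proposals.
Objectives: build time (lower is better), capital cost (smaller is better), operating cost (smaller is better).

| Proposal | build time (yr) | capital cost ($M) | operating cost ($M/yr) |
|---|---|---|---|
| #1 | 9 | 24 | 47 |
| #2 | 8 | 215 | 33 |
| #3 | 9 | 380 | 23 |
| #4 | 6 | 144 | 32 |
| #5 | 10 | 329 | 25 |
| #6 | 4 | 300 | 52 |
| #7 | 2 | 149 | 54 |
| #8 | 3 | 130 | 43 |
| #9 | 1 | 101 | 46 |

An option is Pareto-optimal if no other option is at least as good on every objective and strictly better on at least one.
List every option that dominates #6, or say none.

#8, #9

#8: build time 3≤4, capital cost 130≤300, operating cost 43≤52 — dominates #6.
#9: build time 1≤4, capital cost 101≤300, operating cost 46≤52 — dominates #6.
Others (#1, #2, #3, #4, #5, #7) are each worse than #6 on at least one objective.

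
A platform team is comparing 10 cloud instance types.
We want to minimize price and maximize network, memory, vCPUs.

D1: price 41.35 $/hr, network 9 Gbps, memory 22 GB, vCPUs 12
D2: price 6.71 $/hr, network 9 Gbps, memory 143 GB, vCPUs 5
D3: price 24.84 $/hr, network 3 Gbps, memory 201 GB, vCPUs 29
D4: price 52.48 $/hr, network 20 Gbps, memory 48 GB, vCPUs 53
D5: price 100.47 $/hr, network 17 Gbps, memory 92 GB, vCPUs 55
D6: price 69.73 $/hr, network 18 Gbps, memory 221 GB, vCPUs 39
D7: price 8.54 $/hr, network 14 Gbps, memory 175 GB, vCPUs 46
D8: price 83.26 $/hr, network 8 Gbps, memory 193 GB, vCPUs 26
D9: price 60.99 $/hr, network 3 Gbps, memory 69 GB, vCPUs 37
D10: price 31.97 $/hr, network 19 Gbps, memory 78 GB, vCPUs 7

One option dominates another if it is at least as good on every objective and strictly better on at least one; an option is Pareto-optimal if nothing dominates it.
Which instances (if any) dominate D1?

D7: price 8.54≤41.35, network 14≥9, memory 175≥22, vCPUs 46≥12 — dominates D1.
Others (D2, D3, D4, D5, D6, D8, D9, D10) are each worse than D1 on at least one objective.

D7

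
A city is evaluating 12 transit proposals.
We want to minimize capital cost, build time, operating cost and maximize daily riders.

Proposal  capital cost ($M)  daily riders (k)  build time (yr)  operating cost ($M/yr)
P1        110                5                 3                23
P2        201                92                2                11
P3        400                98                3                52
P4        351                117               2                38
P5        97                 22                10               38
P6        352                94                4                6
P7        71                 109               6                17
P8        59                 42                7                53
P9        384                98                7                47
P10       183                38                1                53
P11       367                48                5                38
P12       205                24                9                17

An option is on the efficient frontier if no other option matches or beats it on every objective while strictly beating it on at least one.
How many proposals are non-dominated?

P1: not dominated.
P2: not dominated.
P3: dominated by P4 (capital cost 351≤400, daily riders 117≥98, build time 2≤3, operating cost 38≤52).
P4: not dominated (best daily riders).
P5: dominated by P7 (capital cost 71≤97, daily riders 109≥22, build time 6≤10, operating cost 17≤38).
P6: not dominated (best operating cost).
P7: not dominated.
P8: not dominated (best capital cost).
P9: dominated by P4 (capital cost 351≤384, daily riders 117≥98, build time 2≤7, operating cost 38≤47).
P10: not dominated (best build time).
P11: dominated by P2 (capital cost 201≤367, daily riders 92≥48, build time 2≤5, operating cost 11≤38).
P12: dominated by P2 (capital cost 201≤205, daily riders 92≥24, build time 2≤9, operating cost 11≤17).
Pareto-optimal: P1, P2, P4, P6, P7, P8, P10 → 7.

7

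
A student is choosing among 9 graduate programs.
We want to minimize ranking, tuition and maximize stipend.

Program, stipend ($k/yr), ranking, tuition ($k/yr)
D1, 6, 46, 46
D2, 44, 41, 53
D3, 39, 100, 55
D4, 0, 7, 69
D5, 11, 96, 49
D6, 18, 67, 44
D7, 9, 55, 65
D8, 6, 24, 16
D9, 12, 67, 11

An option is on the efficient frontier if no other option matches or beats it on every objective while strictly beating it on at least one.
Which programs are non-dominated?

D1: dominated by D8 (stipend 6≥6, ranking 24≤46, tuition 16≤46).
D2: not dominated (best stipend).
D3: dominated by D2 (stipend 44≥39, ranking 41≤100, tuition 53≤55).
D4: not dominated (best ranking).
D5: dominated by D6 (stipend 18≥11, ranking 67≤96, tuition 44≤49).
D6: not dominated.
D7: dominated by D2 (stipend 44≥9, ranking 41≤55, tuition 53≤65).
D8: not dominated.
D9: not dominated (best tuition).

D2, D4, D6, D8, D9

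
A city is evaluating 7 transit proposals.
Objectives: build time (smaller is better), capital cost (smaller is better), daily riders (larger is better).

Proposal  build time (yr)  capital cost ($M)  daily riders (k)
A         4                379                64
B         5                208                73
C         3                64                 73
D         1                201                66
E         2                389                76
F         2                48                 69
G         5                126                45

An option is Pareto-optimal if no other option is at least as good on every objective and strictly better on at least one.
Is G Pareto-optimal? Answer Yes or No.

No

C vs G: build time 3≤5, capital cost 64≤126, daily riders 73≥45 — C is at least as good on every objective and strictly better on at least one, so C dominates G.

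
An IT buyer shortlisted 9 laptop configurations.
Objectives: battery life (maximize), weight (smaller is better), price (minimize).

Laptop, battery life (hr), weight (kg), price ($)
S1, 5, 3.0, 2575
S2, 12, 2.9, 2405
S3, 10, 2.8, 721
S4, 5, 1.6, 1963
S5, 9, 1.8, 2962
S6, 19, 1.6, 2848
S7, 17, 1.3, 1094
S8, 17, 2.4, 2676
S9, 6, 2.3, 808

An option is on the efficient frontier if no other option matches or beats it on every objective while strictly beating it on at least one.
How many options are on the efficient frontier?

S1: dominated by S2 (battery life 12≥5, weight 2.9≤3.0, price 2405≤2575).
S2: dominated by S7 (battery life 17≥12, weight 1.3≤2.9, price 1094≤2405).
S3: not dominated (best price).
S4: dominated by S7 (battery life 17≥5, weight 1.3≤1.6, price 1094≤1963).
S5: dominated by S6 (battery life 19≥9, weight 1.6≤1.8, price 2848≤2962).
S6: not dominated (best battery life).
S7: not dominated (best weight).
S8: dominated by S7 (battery life 17≥17, weight 1.3≤2.4, price 1094≤2676).
S9: not dominated.
Pareto-optimal: S3, S6, S7, S9 → 4.

4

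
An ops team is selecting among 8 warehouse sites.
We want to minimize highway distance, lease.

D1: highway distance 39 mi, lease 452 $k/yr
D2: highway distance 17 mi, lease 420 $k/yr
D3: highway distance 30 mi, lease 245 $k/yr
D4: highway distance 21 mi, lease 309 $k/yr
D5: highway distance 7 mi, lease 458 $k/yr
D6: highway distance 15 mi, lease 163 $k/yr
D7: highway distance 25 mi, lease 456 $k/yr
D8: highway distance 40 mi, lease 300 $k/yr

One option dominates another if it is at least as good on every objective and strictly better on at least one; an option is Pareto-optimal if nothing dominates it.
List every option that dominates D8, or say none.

D3, D6

D3: highway distance 30≤40, lease 245≤300 — dominates D8.
D6: highway distance 15≤40, lease 163≤300 — dominates D8.
Others (D1, D2, D4, D5, D7) are each worse than D8 on at least one objective.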